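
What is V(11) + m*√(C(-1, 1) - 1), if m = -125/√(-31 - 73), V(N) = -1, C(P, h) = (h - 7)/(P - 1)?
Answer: -1 + 125*I*√13/26 ≈ -1.0 + 17.334*I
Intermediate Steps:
C(P, h) = (-7 + h)/(-1 + P)
m = 125*I*√26/52 (m = -125*(-I*√26/52) = -(-125)*I*√26/52 = 125*I*√26/52 ≈ 12.257*I)
V(11) + m*√(C(-1, 1) - 1) = -1 + (125*I*√26/52)*√((-7 + 1)/(-1 - 1) - 1) = -1 + (125*I*√26/52)*√(-6/(-2) - 1) = -1 + (125*I*√26/52)*√(-½*(-6) - 1) = -1 + (125*I*√26/52)*√(3 - 1) = -1 + (125*I*√26/52)*√2 = -1 + 125*I*√13/26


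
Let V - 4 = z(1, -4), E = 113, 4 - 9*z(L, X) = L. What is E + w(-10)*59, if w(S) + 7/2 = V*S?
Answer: -15901/6 ≈ -2650.2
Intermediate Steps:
z(L, X) = 4/9 - L/9
V = 13/3 (V = 4 + (4/9 - 1/9*1) = 4 + (4/9 - 1/9) = 4 + 1/3 = 13/3 ≈ 4.3333)
w(S) = -7/2 + 13*S/3
E + w(-10)*59 = 113 + (-7/2 + (13/3)*(-10))*59 = 113 + (-7/2 - 130/3)*59 = 113 - 281/6*59 = 113 - 16579/6 = -15901/6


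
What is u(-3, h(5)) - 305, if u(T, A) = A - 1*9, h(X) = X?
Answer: -309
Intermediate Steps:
u(T, A) = -9 + A (u(T, A) = A - 9 = -9 + A)
u(-3, h(5)) - 305 = (-9 + 5) - 305 = -4 - 305 = -309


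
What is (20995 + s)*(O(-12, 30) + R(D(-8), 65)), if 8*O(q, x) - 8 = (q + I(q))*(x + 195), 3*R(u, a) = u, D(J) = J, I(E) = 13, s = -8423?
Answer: 1995805/6 ≈ 3.3263e+5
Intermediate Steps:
R(u, a) = u/3
O(q, x) = 1 + (13 + q)*(195 + x)/8 (O(q, x) = 1 + ((q + 13)*(x + 195))/8 = 1 + ((13 + q)*(195 + x))/8 = 1 + (13 + q)*(195 + x)/8)
(20995 + s)*(O(-12, 30) + R(D(-8), 65)) = (20995 - 8423)*((2543/8 + (13/8)*30 + (195/8)*(-12) + (⅛)*(-12)*30) + (⅓)*(-8)) = 12572*((2543/8 + 195/4 - 585/2 - 45) - 8/3) = 12572*(233/8 - 8/3) = 12572*(635/24) = 1995805/6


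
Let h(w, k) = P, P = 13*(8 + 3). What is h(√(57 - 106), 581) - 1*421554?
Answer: -421411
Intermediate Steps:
P = 143 (P = 13*11 = 143)
h(w, k) = 143
h(√(57 - 106), 581) - 1*421554 = 143 - 1*421554 = 143 - 421554 = -421411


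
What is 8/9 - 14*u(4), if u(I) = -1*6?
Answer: 764/9 ≈ 84.889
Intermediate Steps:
u(I) = -6
8/9 - 14*u(4) = 8/9 - 14*(-6) = 8*(1/9) + 84 = 8/9 + 84 = 764/9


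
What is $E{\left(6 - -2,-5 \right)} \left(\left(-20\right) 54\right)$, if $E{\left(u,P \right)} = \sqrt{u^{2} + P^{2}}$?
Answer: $- 1080 \sqrt{89} \approx -10189.0$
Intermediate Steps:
$E{\left(u,P \right)} = \sqrt{P^{2} + u^{2}}$
$E{\left(6 - -2,-5 \right)} \left(\left(-20\right) 54\right) = \sqrt{\left(-5\right)^{2} + \left(6 - -2\right)^{2}} \left(\left(-20\right) 54\right) = \sqrt{25 + \left(6 + 2\right)^{2}} \left(-1080\right) = \sqrt{25 + 8^{2}} \left(-1080\right) = \sqrt{25 + 64} \left(-1080\right) = \sqrt{89} \left(-1080\right) = - 1080 \sqrt{89}$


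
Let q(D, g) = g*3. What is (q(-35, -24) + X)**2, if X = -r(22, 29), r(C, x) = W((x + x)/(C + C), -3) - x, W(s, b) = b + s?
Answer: 826281/484 ≈ 1707.2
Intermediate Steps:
q(D, g) = 3*g
r(C, x) = -3 - x + x/C (r(C, x) = (-3 + (x + x)/(C + C)) - x = (-3 + (2*x)/((2*C))) - x = (-3 + (2*x)*(1/(2*C))) - x = (-3 + x/C) - x = -3 - x + x/C)
X = 675/22 (X = -(-3 - 1*29 + 29/22) = -(-3 - 29 + 29*(1/22)) = -(-3 - 29 + 29/22) = -1*(-675/22) = 675/22 ≈ 30.682)
(q(-35, -24) + X)**2 = (3*(-24) + 675/22)**2 = (-72 + 675/22)**2 = (-909/22)**2 = 826281/484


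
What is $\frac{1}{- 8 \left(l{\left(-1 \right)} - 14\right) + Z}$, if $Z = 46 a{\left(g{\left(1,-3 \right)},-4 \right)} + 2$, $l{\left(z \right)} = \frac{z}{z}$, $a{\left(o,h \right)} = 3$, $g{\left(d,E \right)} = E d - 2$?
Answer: $\frac{1}{244} \approx 0.0040984$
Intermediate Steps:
$g{\left(d,E \right)} = -2 + E d$
$l{\left(z \right)} = 1$
$Z = 140$ ($Z = 46 \cdot 3 + 2 = 138 + 2 = 140$)
$\frac{1}{- 8 \left(l{\left(-1 \right)} - 14\right) + Z} = \frac{1}{- 8 \left(1 - 14\right) + 140} = \frac{1}{\left(-8\right) \left(-13\right) + 140} = \frac{1}{104 + 140} = \frac{1}{244}$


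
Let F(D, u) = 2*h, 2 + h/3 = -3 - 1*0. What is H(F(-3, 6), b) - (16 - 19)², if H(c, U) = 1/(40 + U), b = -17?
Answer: -206/23 ≈ -8.9565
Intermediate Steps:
h = -15 (h = -6 + 3*(-3 - 1*0) = -6 + 3*(-3 + 0) = -6 + 3*(-3) = -6 - 9 = -15)
F(D, u) = -30 (F(D, u) = 2*(-15) = -30)
H(F(-3, 6), b) - (16 - 19)² = 1/(40 - 17) - (16 - 19)² = 1/23 - 1*(-3)² = 1/23 - 1*9 = 1/23 - 9 = -206/23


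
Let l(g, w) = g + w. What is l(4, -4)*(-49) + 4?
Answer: 4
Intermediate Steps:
l(4, -4)*(-49) + 4 = (4 - 4)*(-49) + 4 = 0*(-49) + 4 = 0 + 4 = 4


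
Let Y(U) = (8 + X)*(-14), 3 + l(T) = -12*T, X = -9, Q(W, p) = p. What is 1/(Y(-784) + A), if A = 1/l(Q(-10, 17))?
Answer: 207/2897 ≈ 0.071453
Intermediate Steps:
l(T) = -3 - 12*T
A = -1/207 (A = 1/(-3 - 12*17) = 1/(-3 - 204) = 1/(-207) = -1/207 ≈ -0.0048309)
Y(U) = 14 (Y(U) = (8 - 9)*(-14) = -1*(-14) = 14)
1/(Y(-784) + A) = 1/(14 - 1/207) = 1/(2897/207) = 207/2897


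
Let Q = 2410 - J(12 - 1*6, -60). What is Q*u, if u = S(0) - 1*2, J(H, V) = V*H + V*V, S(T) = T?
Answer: 1660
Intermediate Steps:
J(H, V) = V² + H*V (J(H, V) = H*V + V² = V² + H*V)
Q = -830 (Q = 2410 - (-60)*((12 - 1*6) - 60) = 2410 - (-60)*((12 - 6) - 60) = 2410 - (-60)*(6 - 60) = 2410 - (-60)*(-54) = 2410 - 1*3240 = 2410 - 3240 = -830)
u = -2 (u = 0 - 1*2 = 0 - 2 = -2)
Q*u = -830*(-2) = 1660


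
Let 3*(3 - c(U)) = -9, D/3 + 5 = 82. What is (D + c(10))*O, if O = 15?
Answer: 3555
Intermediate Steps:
D = 231 (D = -15 + 3*82 = -15 + 246 = 231)
c(U) = 6 (c(U) = 3 - ⅓*(-9) = 3 + 3 = 6)
(D + c(10))*O = (231 + 6)*15 = 237*15 = 3555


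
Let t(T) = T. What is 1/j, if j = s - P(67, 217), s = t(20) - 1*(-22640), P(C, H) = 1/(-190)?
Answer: 190/4305401 ≈ 4.4131e-5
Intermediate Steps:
P(C, H) = -1/190
s = 22660 (s = 20 - 1*(-22640) = 20 + 22640 = 22660)
j = 4305401/190 (j = 22660 - 1*(-1/190) = 22660 + 1/190 = 4305401/190 ≈ 22660.)
1/j = 1/(4305401/190) = 190/4305401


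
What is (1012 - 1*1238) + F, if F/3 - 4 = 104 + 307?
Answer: 1019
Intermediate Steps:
F = 1245 (F = 12 + 3*(104 + 307) = 12 + 3*411 = 12 + 1233 = 1245)
(1012 - 1*1238) + F = (1012 - 1*1238) + 1245 = (1012 - 1238) + 1245 = -226 + 1245 = 1019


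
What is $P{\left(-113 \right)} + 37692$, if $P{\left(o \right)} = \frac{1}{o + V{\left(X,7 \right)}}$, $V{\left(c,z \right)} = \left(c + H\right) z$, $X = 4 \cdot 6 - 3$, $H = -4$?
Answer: $\frac{226153}{6} \approx 37692.0$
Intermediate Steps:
$X = 21$ ($X = 24 - 3 = 21$)
$V{\left(c,z \right)} = z \left(-4 + c\right)$ ($V{\left(c,z \right)} = \left(c - 4\right) z = \left(-4 + c\right) z = z \left(-4 + c\right)$)
$P{\left(o \right)} = \frac{1}{119 + o}$ ($P{\left(o \right)} = \frac{1}{o + 7 \left(-4 + 21\right)} = \frac{1}{o + 7 \cdot 17} = \frac{1}{o + 119} = \frac{1}{119 + o}$)
$P{\left(-113 \right)} + 37692 = \frac{1}{119 - 113} + 37692 = \frac{1}{6} + 37692 = \frac{226153}{6}$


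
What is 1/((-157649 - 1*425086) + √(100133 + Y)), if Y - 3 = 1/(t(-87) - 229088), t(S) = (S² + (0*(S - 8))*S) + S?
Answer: -8609171494/5016864071173529 - √4917600777194490/75252961067602935 ≈ -1.7170e-6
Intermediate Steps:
t(S) = S + S² (t(S) = (S² + (0*(-8 + S))*S) + S = (S² + 0*S) + S = (S² + 0) + S = S² + S = S + S²)
Y = 664817/221606 (Y = 3 + 1/(-87*(1 - 87) - 229088) = 3 + 1/(-87*(-86) - 229088) = 3 + 1/(7482 - 229088) = 3 + 1/(-221606) = 3 - 1/221606 = 664817/221606 ≈ 3.0000)
1/((-157649 - 1*425086) + √(100133 + Y)) = 1/((-157649 - 1*425086) + √(100133 + 664817/221606)) = 1/((-157649 - 425086) + √(22190738415/221606)) = 1/(-582735 + √4917600777194490/221606)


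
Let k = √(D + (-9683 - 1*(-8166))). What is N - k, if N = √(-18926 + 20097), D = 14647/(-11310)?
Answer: √1171 - I*√194214381270/11310 ≈ 34.22 - 38.965*I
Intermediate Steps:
D = -14647/11310 (D = 14647*(-1/11310) = -14647/11310 ≈ -1.2950)
k = I*√194214381270/11310 (k = √(-14647/11310 + (-9683 - 1*(-8166))) = √(-14647/11310 + (-9683 + 8166)) = √(-14647/11310 - 1517) = √(-17171917/11310) = I*√194214381270/11310 ≈ 38.965*I)
N = √1171 ≈ 34.220
N - k = √1171 - I*√194214381270/11310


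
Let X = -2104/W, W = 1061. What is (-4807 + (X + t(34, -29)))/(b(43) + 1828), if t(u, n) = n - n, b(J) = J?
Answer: -5102331/1985131 ≈ -2.5703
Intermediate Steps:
X = -2104/1061 ≈ -1.9830
t(u, n) = 0
(-4807 + (X + t(34, -29)))/(b(43) + 1828) = (-4807 + (-2104/1061 + 0))/(43 + 1828) = (-4807 - 2104/1061)/1871 = -5102331/1061*1/1871 = -5102331/1985131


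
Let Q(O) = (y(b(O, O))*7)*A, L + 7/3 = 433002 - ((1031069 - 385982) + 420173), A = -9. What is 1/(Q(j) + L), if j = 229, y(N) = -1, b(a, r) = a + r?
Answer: -3/1896592 ≈ -1.5818e-6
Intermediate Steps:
L = -1896781/3 (L = -7/3 + (433002 - ((1031069 - 385982) + 420173)) = -7/3 + (433002 - (645087 + 420173)) = -7/3 + (433002 - 1*1065260) = -7/3 + (433002 - 1065260) = -7/3 - 632258 = -1896781/3 ≈ -6.3226e+5)
Q(O) = 63 (Q(O) = -1*7*(-9) = -7*(-9) = 63)
1/(Q(j) + L) = 1/(63 - 1896781/3) = 1/(-1896592/3) = -3/1896592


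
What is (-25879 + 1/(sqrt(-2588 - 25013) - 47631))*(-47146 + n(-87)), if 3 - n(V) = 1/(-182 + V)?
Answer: 372281658070123258457/305145497989 + 6340733*I*sqrt(27601)/305145497989 ≈ 1.22e+9 + 0.0034522*I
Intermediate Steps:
n(V) = 3 - 1/(-182 + V)
(-25879 + 1/(sqrt(-2588 - 25013) - 47631))*(-47146 + n(-87)) = (-25879 + 1/(sqrt(-2588 - 25013) - 47631))*(-47146 + (-547 + 3*(-87))/(-182 - 87)) = (-25879 + 1/(sqrt(-27601) - 47631))*(-47146 + (-547 - 261)/(-269)) = (-25879 + 1/(I*sqrt(27601) - 47631))*(-47146 - 1/269*(-808)) = (-25879 + 1/(-47631 + I*sqrt(27601)))*(-47146 + 808/269) = (-25879 + 1/(-47631 + I*sqrt(27601)))*(-12681466/269) = 328183658614/269 - 12681466/(269*(-47631 + I*sqrt(27601)))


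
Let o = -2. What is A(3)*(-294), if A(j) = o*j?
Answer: 1764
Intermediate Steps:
A(j) = -2*j
A(3)*(-294) = -2*3*(-294) = -6*(-294) = 1764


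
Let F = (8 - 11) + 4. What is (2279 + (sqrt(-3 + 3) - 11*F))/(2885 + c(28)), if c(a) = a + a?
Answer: 2268/2941 ≈ 0.77117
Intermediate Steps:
F = 1 (F = -3 + 4 = 1)
c(a) = 2*a
(2279 + (sqrt(-3 + 3) - 11*F))/(2885 + c(28)) = (2279 + (sqrt(-3 + 3) - 11*1))/(2885 + 2*28) = (2279 + (sqrt(0) - 11))/(2885 + 56) = (2279 + (0 - 11))/2941 = (2279 - 11)*(1/2941) = 2268*(1/2941) = 2268/2941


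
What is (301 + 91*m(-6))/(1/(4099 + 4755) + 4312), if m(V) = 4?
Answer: 5887910/38178449 ≈ 0.15422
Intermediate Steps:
(301 + 91*m(-6))/(1/(4099 + 4755) + 4312) = (301 + 91*4)/(1/(4099 + 4755) + 4312) = (301 + 364)/(1/8854 + 4312) = 665/(1/8854 + 4312) = 665/(38178449/8854) = 665*(8854/38178449) = 5887910/38178449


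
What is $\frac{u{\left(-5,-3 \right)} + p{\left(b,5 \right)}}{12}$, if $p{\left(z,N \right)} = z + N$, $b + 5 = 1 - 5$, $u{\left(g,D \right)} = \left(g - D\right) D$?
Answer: $\frac{1}{6} \approx 0.16667$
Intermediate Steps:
$u{\left(g,D \right)} = D \left(g - D\right)$
$b = -9$ ($b = -5 + \left(1 - 5\right) = -5 - 4 = -9$)
$p{\left(z,N \right)} = N + z$
$\frac{u{\left(-5,-3 \right)} + p{\left(b,5 \right)}}{12} = \frac{- 3 \left(-5 - -3\right) + \left(5 - 9\right)}{12} = \frac{- 3 \left(-5 + 3\right) - 4}{12} = \frac{\left(-3\right) \left(-2\right) - 4}{12} = \frac{6 - 4}{12} = \frac{1}{12} \cdot 2 = \frac{1}{6}$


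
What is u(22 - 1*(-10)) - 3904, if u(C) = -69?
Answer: -3973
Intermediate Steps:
u(22 - 1*(-10)) - 3904 = -69 - 3904 = -3973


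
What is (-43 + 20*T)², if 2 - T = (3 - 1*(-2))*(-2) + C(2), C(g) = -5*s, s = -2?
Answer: 9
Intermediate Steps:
C(g) = 10 (C(g) = -5*(-2) = 10)
T = 2 (T = 2 - ((3 - 1*(-2))*(-2) + 10) = 2 - ((3 + 2)*(-2) + 10) = 2 - (5*(-2) + 10) = 2 - (-10 + 10) = 2 - 1*0 = 2 + 0 = 2)
(-43 + 20*T)² = (-43 + 20*2)² = (-43 + 40)² = (-3)² = 9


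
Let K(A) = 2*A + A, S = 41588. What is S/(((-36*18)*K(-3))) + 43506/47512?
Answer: 139353503/17318124 ≈ 8.0467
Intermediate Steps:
K(A) = 3*A
S/(((-36*18)*K(-3))) + 43506/47512 = 41588/(((-36*18)*(3*(-3)))) + 43506/47512 = 41588/((-648*(-9))) + 43506*(1/47512) = 41588/5832 + 21753/23756 = 41588*(1/5832) + 21753/23756 = 10397/1458 + 21753/23756 = 139353503/17318124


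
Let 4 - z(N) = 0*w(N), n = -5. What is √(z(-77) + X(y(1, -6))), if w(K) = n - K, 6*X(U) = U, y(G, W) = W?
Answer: √3 ≈ 1.7320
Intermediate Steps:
X(U) = U/6
w(K) = -5 - K
z(N) = 4 (z(N) = 4 - 0*(-5 - N) = 4 - 1*0 = 4 + 0 = 4)
√(z(-77) + X(y(1, -6))) = √(4 + (⅙)*(-6)) = √(4 - 1) = √3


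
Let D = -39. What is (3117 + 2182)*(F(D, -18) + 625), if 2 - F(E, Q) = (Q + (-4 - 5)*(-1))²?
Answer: 2893254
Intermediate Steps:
F(E, Q) = 2 - (9 + Q)² (F(E, Q) = 2 - (Q + (-4 - 5)*(-1))² = 2 - (Q - 9*(-1))² = 2 - (Q + 9)² = 2 - (9 + Q)²)
(3117 + 2182)*(F(D, -18) + 625) = (3117 + 2182)*((2 - (9 - 18)²) + 625) = 5299*((2 - 1*(-9)²) + 625) = 5299*((2 - 1*81) + 625) = 5299*((2 - 81) + 625) = 5299*(-79 + 625) = 5299*546 = 2893254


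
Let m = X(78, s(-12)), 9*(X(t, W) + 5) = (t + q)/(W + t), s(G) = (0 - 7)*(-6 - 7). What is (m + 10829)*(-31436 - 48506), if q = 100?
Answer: -1316123678044/1521 ≈ -8.6530e+8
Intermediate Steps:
s(G) = 91 (s(G) = -7*(-13) = 91)
X(t, W) = -5 + (100 + t)/(9*(W + t)) (X(t, W) = -5 + ((t + 100)/(W + t))/9 = -5 + ((100 + t)/(W + t))/9 = -5 + (100 + t)/(9*(W + t)))
m = -7427/1521 (m = (100 - 45*91 - 44*78)/(9*(91 + 78)) = (1/9)*(100 - 4095 - 3432)/169 = (1/9)*(1/169)*(-7427) = -7427/1521 ≈ -4.8830)
(m + 10829)*(-31436 - 48506) = (-7427/1521 + 10829)*(-31436 - 48506) = (16463482/1521)*(-79942) = -1316123678044/1521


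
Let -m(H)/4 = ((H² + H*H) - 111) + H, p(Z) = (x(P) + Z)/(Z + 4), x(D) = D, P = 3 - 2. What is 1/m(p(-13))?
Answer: 9/3820 ≈ 0.0023560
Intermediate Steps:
P = 1
p(Z) = (1 + Z)/(4 + Z) (p(Z) = (1 + Z)/(Z + 4) = (1 + Z)/(4 + Z))
m(H) = 444 - 8*H² - 4*H (m(H) = -4*(((H² + H*H) - 111) + H) = -4*(((H² + H²) - 111) + H) = -4*((2*H² - 111) + H) = -4*((-111 + 2*H²) + H) = -4*(-111 + H + 2*H²) = 444 - 8*H² - 4*H)
1/m(p(-13)) = 1/(444 - 8*(1 - 13)²/(4 - 13)² - 4*(1 - 13)/(4 - 13)) = 1/(444 - 8*(-12/(-9))² - 4*(-12)/(-9)) = 1/(444 - 8*(-⅑*(-12))² - (-4)*(-12)/9) = 1/(444 - 8*(4/3)² - 4*4/3) = 1/(444 - 8*16/9 - 16/3) = 1/(444 - 128/9 - 16/3) = 1/(3820/9) = 9/3820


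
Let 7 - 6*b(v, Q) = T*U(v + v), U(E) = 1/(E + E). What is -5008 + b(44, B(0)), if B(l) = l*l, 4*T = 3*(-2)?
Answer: -10574429/2112 ≈ -5006.8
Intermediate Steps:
T = -3/2 (T = (3*(-2))/4 = (¼)*(-6) = -3/2 ≈ -1.5000)
U(E) = 1/(2*E)
B(l) = l²
b(v, Q) = 7/6 + 1/(16*v) (b(v, Q) = 7/6 - (-1)*1/(2*(v + v))/4 = 7/6 - (-1)*1/(2*((2*v)))/4 = 7/6 - (-1)*(1/(2*v))/2/4 = 7/6 - (-1)*1/(4*v)/4 = 7/6 - (-1)/(16*v) = 7/6 + 1/(16*v))
-5008 + b(44, B(0)) = -5008 + (1/48)*(3 + 56*44)/44 = -5008 + (1/48)*(1/44)*(3 + 2464) = -5008 + (1/48)*(1/44)*2467 = -5008 + 2467/2112 = -10574429/2112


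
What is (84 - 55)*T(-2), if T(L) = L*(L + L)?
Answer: 232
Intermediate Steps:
T(L) = 2*L² (T(L) = L*(2*L) = 2*L²)
(84 - 55)*T(-2) = (84 - 55)*(2*(-2)²) = 29*(2*4) = 29*8 = 232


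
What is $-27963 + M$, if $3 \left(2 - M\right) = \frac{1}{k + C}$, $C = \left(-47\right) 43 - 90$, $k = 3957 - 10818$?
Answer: $- \frac{752598275}{26916} \approx -27961.0$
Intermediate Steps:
$k = -6861$ ($k = 3957 - 10818 = -6861$)
$C = -2111$ ($C = -2021 - 90 = -2111$)
$M = \frac{53833}{26916}$ ($M = 2 - \frac{1}{3 \left(-6861 - 2111\right)} = 2 - \frac{1}{3 \left(-8972\right)} = 2 - - \frac{1}{26916} = 2 + \frac{1}{26916} = \frac{53833}{26916} \approx 2.0$)
$-27963 + M = -27963 + \frac{53833}{26916} = - \frac{752598275}{26916}$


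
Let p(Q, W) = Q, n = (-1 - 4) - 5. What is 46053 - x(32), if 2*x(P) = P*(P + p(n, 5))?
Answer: 45701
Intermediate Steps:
n = -10 (n = -5 - 5 = -10)
x(P) = P*(-10 + P)/2 (x(P) = (P*(P - 10))/2 = (P*(-10 + P))/2 = P*(-10 + P)/2)
46053 - x(32) = 46053 - 32*(-10 + 32)/2 = 46053 - 32*22/2 = 46053 - 1*352 = 46053 - 352 = 45701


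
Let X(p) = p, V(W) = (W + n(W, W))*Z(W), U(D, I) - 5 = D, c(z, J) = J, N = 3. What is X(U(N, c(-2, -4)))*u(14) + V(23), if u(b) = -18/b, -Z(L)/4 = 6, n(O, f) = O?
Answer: -7800/7 ≈ -1114.3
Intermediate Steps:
Z(L) = -24 (Z(L) = -4*6 = -24)
U(D, I) = 5 + D
V(W) = -48*W (V(W) = (W + W)*(-24) = (2*W)*(-24) = -48*W)
X(U(N, c(-2, -4)))*u(14) + V(23) = (5 + 3)*(-18/14) - 48*23 = 8*(-18*1/14) - 1104 = 8*(-9/7) - 1104 = -72/7 - 1104 = -7800/7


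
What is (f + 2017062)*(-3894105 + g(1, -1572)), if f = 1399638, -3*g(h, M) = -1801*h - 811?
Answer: -13302013746700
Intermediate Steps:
g(h, M) = 811/3 + 1801*h/3 (g(h, M) = -(-1801*h - 811)/3 = -(-811 - 1801*h)/3 = 811/3 + 1801*h/3)
(f + 2017062)*(-3894105 + g(1, -1572)) = (1399638 + 2017062)*(-3894105 + (811/3 + (1801/3)*1)) = 3416700*(-3894105 + (811/3 + 1801/3)) = 3416700*(-3894105 + 2612/3) = 3416700*(-11679703/3) = -13302013746700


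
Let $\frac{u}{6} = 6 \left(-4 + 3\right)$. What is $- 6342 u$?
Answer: $228312$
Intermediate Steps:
$u = -36$ ($u = 6 \cdot 6 \left(-4 + 3\right) = 6 \cdot 6 \left(-1\right) = 6 \left(-6\right) = -36$)
$- 6342 u = \left(-6342\right) \left(-36\right) = 228312$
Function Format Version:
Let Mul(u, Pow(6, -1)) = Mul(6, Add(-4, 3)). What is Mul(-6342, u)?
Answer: 228312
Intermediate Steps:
u = -36 (u = Mul(6, Mul(6, Add(-4, 3))) = Mul(6, Mul(6, -1)) = Mul(6, -6) = -36)
Mul(-6342, u) = Mul(-6342, -36) = 228312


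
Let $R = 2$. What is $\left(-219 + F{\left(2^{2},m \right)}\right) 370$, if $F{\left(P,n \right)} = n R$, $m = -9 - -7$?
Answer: $-82510$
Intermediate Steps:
$m = -2$ ($m = -9 + 7 = -2$)
$F{\left(P,n \right)} = 2 n$ ($F{\left(P,n \right)} = n 2 = 2 n$)
$\left(-219 + F{\left(2^{2},m \right)}\right) 370 = \left(-219 + 2 \left(-2\right)\right) 370 = \left(-219 - 4\right) 370 = \left(-223\right) 370 = -82510$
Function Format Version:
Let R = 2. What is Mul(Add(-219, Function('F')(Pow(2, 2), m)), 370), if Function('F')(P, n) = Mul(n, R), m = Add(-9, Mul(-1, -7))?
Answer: -82510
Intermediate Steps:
m = -2 (m = Add(-9, 7) = -2)
Function('F')(P, n) = Mul(2, n) (Function('F')(P, n) = Mul(n, 2) = Mul(2, n))
Mul(Add(-219, Function('F')(Pow(2, 2), m)), 370) = Mul(Add(-219, Mul(2, -2)), 370) = Mul(Add(-219, -4), 370) = Mul(-223, 370) = -82510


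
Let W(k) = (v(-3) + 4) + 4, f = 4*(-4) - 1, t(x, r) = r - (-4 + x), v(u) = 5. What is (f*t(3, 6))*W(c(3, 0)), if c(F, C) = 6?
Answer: -1547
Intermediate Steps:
t(x, r) = 4 + r - x (t(x, r) = r + (4 - x) = 4 + r - x)
f = -17 (f = -16 - 1 = -17)
W(k) = 13 (W(k) = (5 + 4) + 4 = 9 + 4 = 13)
(f*t(3, 6))*W(c(3, 0)) = -17*(4 + 6 - 1*3)*13 = -17*(4 + 6 - 3)*13 = -17*7*13 = -119*13 = -1547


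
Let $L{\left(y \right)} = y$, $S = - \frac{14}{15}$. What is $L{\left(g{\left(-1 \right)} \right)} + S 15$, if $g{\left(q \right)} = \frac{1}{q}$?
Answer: $-15$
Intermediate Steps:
$S = - \frac{14}{15}$ ($S = \left(-14\right) \frac{1}{15} = - \frac{14}{15} \approx -0.93333$)
$L{\left(g{\left(-1 \right)} \right)} + S 15 = \frac{1}{-1} - 14 = -1 - 14 = -15$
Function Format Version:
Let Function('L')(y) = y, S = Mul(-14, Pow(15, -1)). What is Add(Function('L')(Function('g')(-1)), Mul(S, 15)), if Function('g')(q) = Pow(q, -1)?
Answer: -15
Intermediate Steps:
S = Rational(-14, 15) (S = Mul(-14, Rational(1, 15)) = Rational(-14, 15) ≈ -0.93333)
Add(Function('L')(Function('g')(-1)), Mul(S, 15)) = Add(Pow(-1, -1), Mul(Rational(-14, 15), 15)) = Add(-1, -14) = -15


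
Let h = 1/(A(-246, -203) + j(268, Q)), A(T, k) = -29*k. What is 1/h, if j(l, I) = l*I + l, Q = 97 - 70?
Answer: 13391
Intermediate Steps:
Q = 27
j(l, I) = l + I*l (j(l, I) = I*l + l = l + I*l)
h = 1/13391 (h = 1/(-29*(-203) + 268*(1 + 27)) = 1/(5887 + 268*28) = 1/(5887 + 7504) = 1/13391 ≈ 7.4677e-5)
1/h = 1/(1/13391) = 13391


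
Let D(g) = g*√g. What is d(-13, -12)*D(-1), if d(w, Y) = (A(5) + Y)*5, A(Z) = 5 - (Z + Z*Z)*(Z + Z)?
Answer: 1535*I ≈ 1535.0*I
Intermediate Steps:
A(Z) = 5 - 2*Z*(Z + Z²) (A(Z) = 5 - (Z + Z²)*2*Z = 5 - 2*Z*(Z + Z²))
d(w, Y) = -1475 + 5*Y (d(w, Y) = ((5 - 2*5² - 2*5³) + Y)*5 = ((5 - 2*25 - 2*125) + Y)*5 = ((5 - 50 - 250) + Y)*5 = (-295 + Y)*5 = -1475 + 5*Y)
D(g) = g^(3/2)
d(-13, -12)*D(-1) = (-1475 + 5*(-12))*(-1)^(3/2) = (-1475 - 60)*(-I) = -(-1535)*I = 1535*I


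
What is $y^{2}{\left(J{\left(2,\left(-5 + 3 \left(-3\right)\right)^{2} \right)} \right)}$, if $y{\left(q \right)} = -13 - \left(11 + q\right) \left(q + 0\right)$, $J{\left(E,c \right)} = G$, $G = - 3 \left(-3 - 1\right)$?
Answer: $83521$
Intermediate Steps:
$G = 12$ ($G = \left(-3\right) \left(-4\right) = 12$)
$J{\left(E,c \right)} = 12$
$y{\left(q \right)} = -13 - q \left(11 + q\right)$ ($y{\left(q \right)} = -13 - \left(11 + q\right) q = -13 - q \left(11 + q\right)$)
$y^{2}{\left(J{\left(2,\left(-5 + 3 \left(-3\right)\right)^{2} \right)} \right)} = \left(-13 - 12^{2} - 132\right)^{2} = \left(-13 - 144 - 132\right)^{2} = \left(-289\right)^{2} = 83521$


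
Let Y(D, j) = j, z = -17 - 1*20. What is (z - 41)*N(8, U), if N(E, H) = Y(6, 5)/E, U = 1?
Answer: -195/4 ≈ -48.750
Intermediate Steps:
z = -37 (z = -17 - 20 = -37)
N(E, H) = 5/E
(z - 41)*N(8, U) = (-37 - 41)*(5/8) = -390/8 = -78*5/8 = -195/4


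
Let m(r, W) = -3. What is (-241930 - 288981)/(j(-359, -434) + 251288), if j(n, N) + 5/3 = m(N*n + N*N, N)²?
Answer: -1592733/753886 ≈ -2.1127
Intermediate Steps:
j(n, N) = 22/3 (j(n, N) = -5/3 + (-3)² = -5/3 + 9 = 22/3)
(-241930 - 288981)/(j(-359, -434) + 251288) = (-241930 - 288981)/(22/3 + 251288) = -530911/753886/3 = -530911*3/753886 = -1592733/753886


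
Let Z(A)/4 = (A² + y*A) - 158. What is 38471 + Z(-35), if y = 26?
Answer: 39099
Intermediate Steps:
Z(A) = -632 + 4*A² + 104*A (Z(A) = 4*((A² + 26*A) - 158) = 4*(-158 + A² + 26*A) = -632 + 4*A² + 104*A)
38471 + Z(-35) = 38471 + (-632 + 4*(-35)² + 104*(-35)) = 38471 + (-632 + 4*1225 - 3640) = 38471 + (-632 + 4900 - 3640) = 38471 + 628 = 39099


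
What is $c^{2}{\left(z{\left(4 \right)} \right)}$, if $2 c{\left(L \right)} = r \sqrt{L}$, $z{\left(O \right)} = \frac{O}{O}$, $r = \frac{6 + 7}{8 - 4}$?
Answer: $\frac{169}{64} \approx 2.6406$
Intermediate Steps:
$r = \frac{13}{4} \approx 3.25$
$z{\left(O \right)} = 1$
$c{\left(L \right)} = \frac{13 \sqrt{L}}{8}$ ($c{\left(L \right)} = \frac{\frac{13}{4} \sqrt{L}}{2} = \frac{13 \sqrt{L}}{8}$)
$c^{2}{\left(z{\left(4 \right)} \right)} = \left(\frac{13 \sqrt{1}}{8}\right)^{2} = \left(\frac{13}{8} \cdot 1\right)^{2} = \left(\frac{13}{8}\right)^{2} = \frac{169}{64}$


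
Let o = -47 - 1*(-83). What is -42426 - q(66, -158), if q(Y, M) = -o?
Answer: -42390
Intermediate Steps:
o = 36 (o = -47 + 83 = 36)
q(Y, M) = -36 (q(Y, M) = -1*36 = -36)
-42426 - q(66, -158) = -42426 - 1*(-36) = -42426 + 36 = -42390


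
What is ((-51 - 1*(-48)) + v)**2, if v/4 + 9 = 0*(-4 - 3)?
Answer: 1521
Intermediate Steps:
v = -36 (v = -36 + 4*(0*(-4 - 3)) = -36 + 4*(0*(-7)) = -36 + 4*0 = -36 + 0 = -36)
((-51 - 1*(-48)) + v)**2 = ((-51 - 1*(-48)) - 36)**2 = ((-51 + 48) - 36)**2 = (-3 - 36)**2 = (-39)**2 = 1521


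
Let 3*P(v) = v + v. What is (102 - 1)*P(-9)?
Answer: -606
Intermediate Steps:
P(v) = 2*v/3 (P(v) = (v + v)/3 = (2*v)/3 = 2*v/3)
(102 - 1)*P(-9) = (102 - 1)*((⅔)*(-9)) = 101*(-6) = -606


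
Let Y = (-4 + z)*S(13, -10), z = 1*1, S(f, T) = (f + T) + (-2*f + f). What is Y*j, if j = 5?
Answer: 150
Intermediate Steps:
S(f, T) = T (S(f, T) = (T + f) - f = T)
z = 1
Y = 30 (Y = (-4 + 1)*(-10) = -3*(-10) = 30)
Y*j = 30*5 = 150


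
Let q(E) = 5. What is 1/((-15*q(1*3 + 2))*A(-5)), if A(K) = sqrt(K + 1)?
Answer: I/150 ≈ 0.0066667*I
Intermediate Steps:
A(K) = sqrt(1 + K)
1/((-15*q(1*3 + 2))*A(-5)) = 1/((-15*5)*sqrt(1 - 5)) = 1/(-150*I) = I/150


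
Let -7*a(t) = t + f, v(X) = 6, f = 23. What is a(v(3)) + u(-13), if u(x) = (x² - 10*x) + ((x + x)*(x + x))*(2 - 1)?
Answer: 6796/7 ≈ 970.86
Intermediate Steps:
a(t) = -23/7 - t/7 (a(t) = -(t + 23)/7 = -(23 + t)/7 = -23/7 - t/7)
u(x) = -10*x + 5*x² (u(x) = (x² - 10*x) + ((2*x)*(2*x))*1 = (x² - 10*x) + (4*x²)*1 = (x² - 10*x) + 4*x² = -10*x + 5*x²)
a(v(3)) + u(-13) = (-23/7 - ⅐*6) + 5*(-13)*(-2 - 13) = (-23/7 - 6/7) + 5*(-13)*(-15) = -29/7 + 975 = 6796/7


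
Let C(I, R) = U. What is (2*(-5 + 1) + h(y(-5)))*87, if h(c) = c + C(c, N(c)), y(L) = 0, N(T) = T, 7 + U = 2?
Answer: -1131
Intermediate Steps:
U = -5 (U = -7 + 2 = -5)
C(I, R) = -5
h(c) = -5 + c (h(c) = c - 5 = -5 + c)
(2*(-5 + 1) + h(y(-5)))*87 = (2*(-5 + 1) + (-5 + 0))*87 = (2*(-4) - 5)*87 = (-8 - 5)*87 = -13*87 = -1131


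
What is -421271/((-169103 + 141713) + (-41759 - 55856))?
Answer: 421271/125005 ≈ 3.3700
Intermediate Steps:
-421271/((-169103 + 141713) + (-41759 - 55856)) = -421271/(-27390 - 97615) = -421271/(-125005) = -421271*(-1/125005) = 421271/125005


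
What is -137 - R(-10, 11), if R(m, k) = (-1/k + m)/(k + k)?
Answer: -33043/242 ≈ -136.54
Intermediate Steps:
R(m, k) = (m - 1/k)/(2*k) (R(m, k) = (m - 1/k)/((2*k)) = (m - 1/k)*(1/(2*k)) = (m - 1/k)/(2*k))
-137 - R(-10, 11) = -137 - (-1 + 11*(-10))/(2*11²) = -137 - (-1 - 110)/(2*121) = -137 - (-111)/(2*121) = -137 - 1*(-111/242) = -137 + 111/242 = -33043/242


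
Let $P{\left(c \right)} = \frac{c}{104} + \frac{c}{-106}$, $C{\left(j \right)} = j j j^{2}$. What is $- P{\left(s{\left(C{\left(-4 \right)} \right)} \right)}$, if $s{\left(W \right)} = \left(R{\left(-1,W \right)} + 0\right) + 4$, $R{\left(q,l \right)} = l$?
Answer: $- \frac{5}{106} \approx -0.04717$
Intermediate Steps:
$C{\left(j \right)} = j^{4}$ ($C{\left(j \right)} = j^{2} j^{2} = j^{4}$)
$s{\left(W \right)} = 4 + W$ ($s{\left(W \right)} = \left(W + 0\right) + 4 = W + 4 = 4 + W$)
$P{\left(c \right)} = \frac{c}{5512}$ ($P{\left(c \right)} = c \frac{1}{104} + c \left(- \frac{1}{106}\right) = \frac{c}{104} - \frac{c}{106} = \frac{c}{5512}$)
$- P{\left(s{\left(C{\left(-4 \right)} \right)} \right)} = - \frac{4 + \left(-4\right)^{4}}{5512} = - \frac{4 + 256}{5512} = - \frac{260}{5512} = \left(-1\right) \frac{5}{106} = - \frac{5}{106}$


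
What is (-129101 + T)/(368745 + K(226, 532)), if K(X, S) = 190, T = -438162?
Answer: -567263/368935 ≈ -1.5376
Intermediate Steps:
(-129101 + T)/(368745 + K(226, 532)) = (-129101 - 438162)/(368745 + 190) = -567263/368935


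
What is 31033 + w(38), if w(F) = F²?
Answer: 32477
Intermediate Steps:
31033 + w(38) = 31033 + 38² = 31033 + 1444 = 32477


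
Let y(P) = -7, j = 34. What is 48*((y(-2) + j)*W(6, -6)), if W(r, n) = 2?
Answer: 2592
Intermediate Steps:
48*((y(-2) + j)*W(6, -6)) = 48*((-7 + 34)*2) = 48*(27*2) = 48*54 = 2592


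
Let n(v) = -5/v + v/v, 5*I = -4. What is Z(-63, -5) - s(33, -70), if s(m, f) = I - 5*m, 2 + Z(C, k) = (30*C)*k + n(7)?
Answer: 336493/35 ≈ 9614.1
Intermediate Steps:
I = -⅘ (I = (⅕)*(-4) = -⅘ ≈ -0.80000)
n(v) = 1 - 5/v (n(v) = -5/v + 1 = 1 - 5/v)
Z(C, k) = -12/7 + 30*C*k (Z(C, k) = -2 + ((30*C)*k + (-5 + 7)/7) = -2 + (30*C*k + (⅐)*2) = -2 + (30*C*k + 2/7) = -2 + (2/7 + 30*C*k) = -12/7 + 30*C*k)
s(m, f) = -⅘ - 5*m
Z(-63, -5) - s(33, -70) = (-12/7 + 30*(-63)*(-5)) - (-⅘ - 5*33) = (-12/7 + 9450) - (-⅘ - 165) = 66138/7 - 1*(-829/5) = 66138/7 + 829/5 = 336493/35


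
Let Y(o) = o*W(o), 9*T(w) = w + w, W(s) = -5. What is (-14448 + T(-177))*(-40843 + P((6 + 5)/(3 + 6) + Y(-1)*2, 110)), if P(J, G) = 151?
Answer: 589518568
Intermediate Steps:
T(w) = 2*w/9 (T(w) = (w + w)/9 = (2*w)/9 = 2*w/9)
Y(o) = -5*o (Y(o) = o*(-5) = -5*o)
(-14448 + T(-177))*(-40843 + P((6 + 5)/(3 + 6) + Y(-1)*2, 110)) = (-14448 + (2/9)*(-177))*(-40843 + 151) = (-14448 - 118/3)*(-40692) = -43462/3*(-40692) = 589518568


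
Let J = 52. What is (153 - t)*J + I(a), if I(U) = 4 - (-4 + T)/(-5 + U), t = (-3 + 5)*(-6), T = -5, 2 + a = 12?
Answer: 42929/5 ≈ 8585.8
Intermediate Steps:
a = 10 (a = -2 + 12 = 10)
t = -12 (t = 2*(-6) = -12)
I(U) = 4 + 9/(-5 + U) (I(U) = 4 - (-4 - 5)/(-5 + U) = 4 - (-9)/(-5 + U) = 4 + 9/(-5 + U))
(153 - t)*J + I(a) = (153 - 1*(-12))*52 + (-11 + 4*10)/(-5 + 10) = (153 + 12)*52 + (-11 + 40)/5 = 165*52 + (⅕)*29 = 8580 + 29/5 = 42929/5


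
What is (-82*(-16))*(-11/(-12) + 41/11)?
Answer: 201064/33 ≈ 6092.9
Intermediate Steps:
(-82*(-16))*(-11/(-12) + 41/11) = 1312*(-11*(-1/12) + 41*(1/11)) = 1312*(11/12 + 41/11) = 1312*(613/132) = 201064/33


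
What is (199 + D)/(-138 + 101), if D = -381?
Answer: 182/37 ≈ 4.9189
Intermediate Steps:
(199 + D)/(-138 + 101) = (199 - 381)/(-138 + 101) = -182/(-37) = -182*(-1/37) = 182/37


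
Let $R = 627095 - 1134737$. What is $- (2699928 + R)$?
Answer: $-2192286$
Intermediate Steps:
$R = -507642$
$- (2699928 + R) = - (2699928 - 507642) = \left(-1\right) 2192286 = -2192286$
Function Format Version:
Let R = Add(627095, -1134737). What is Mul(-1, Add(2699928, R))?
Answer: -2192286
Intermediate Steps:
R = -507642
Mul(-1, Add(2699928, R)) = Mul(-1, Add(2699928, -507642)) = Mul(-1, 2192286) = -2192286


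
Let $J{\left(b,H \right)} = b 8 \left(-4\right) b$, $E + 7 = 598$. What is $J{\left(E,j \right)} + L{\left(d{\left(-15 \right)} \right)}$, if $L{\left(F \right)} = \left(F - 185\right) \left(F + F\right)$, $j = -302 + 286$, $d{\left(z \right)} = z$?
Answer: $-11170992$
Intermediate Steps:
$E = 591$ ($E = -7 + 598 = 591$)
$j = -16$
$J{\left(b,H \right)} = - 32 b^{2}$ ($J{\left(b,H \right)} = 8 b \left(-4\right) b = - 32 b b = - 32 b^{2}$)
$L{\left(F \right)} = 2 F \left(-185 + F\right)$ ($L{\left(F \right)} = \left(-185 + F\right) 2 F = 2 F \left(-185 + F\right)$)
$J{\left(E,j \right)} + L{\left(d{\left(-15 \right)} \right)} = - 32 \cdot 591^{2} + 2 \left(-15\right) \left(-185 - 15\right) = \left(-32\right) 349281 + 2 \left(-15\right) \left(-200\right) = -11176992 + 6000 = -11170992$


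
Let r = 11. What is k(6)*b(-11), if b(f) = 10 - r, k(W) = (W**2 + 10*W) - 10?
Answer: -86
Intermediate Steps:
k(W) = -10 + W**2 + 10*W
b(f) = -1 (b(f) = 10 - 1*11 = 10 - 11 = -1)
k(6)*b(-11) = (-10 + 6**2 + 10*6)*(-1) = (-10 + 36 + 60)*(-1) = 86*(-1) = -86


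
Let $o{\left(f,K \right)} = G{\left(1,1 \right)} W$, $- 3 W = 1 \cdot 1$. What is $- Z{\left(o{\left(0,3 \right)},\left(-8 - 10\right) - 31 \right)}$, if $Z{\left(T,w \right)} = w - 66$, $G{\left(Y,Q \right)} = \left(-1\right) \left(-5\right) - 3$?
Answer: $115$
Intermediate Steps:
$G{\left(Y,Q \right)} = 2$ ($G{\left(Y,Q \right)} = 5 - 3 = 2$)
$W = - \frac{1}{3}$ ($W = - \frac{1 \cdot 1}{3} = \left(- \frac{1}{3}\right) 1 = - \frac{1}{3} \approx -0.33333$)
$o{\left(f,K \right)} = - \frac{2}{3}$ ($o{\left(f,K \right)} = 2 \left(- \frac{1}{3}\right) = - \frac{2}{3}$)
$Z{\left(T,w \right)} = -66 + w$
$- Z{\left(o{\left(0,3 \right)},\left(-8 - 10\right) - 31 \right)} = - (-66 - 49) = \left(-1\right) \left(-115\right) = 115$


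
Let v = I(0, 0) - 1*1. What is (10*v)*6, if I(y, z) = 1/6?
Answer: -50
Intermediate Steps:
I(y, z) = 1/6
v = -5/6 (v = 1/6 - 1*1 = 1/6 - 1 = -5/6 ≈ -0.83333)
(10*v)*6 = (10*(-5/6))*6 = -25/3*6 = -50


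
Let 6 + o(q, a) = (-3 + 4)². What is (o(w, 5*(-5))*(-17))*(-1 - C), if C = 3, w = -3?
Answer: -340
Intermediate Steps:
o(q, a) = -5 (o(q, a) = -6 + (-3 + 4)² = -6 + 1² = -6 + 1 = -5)
(o(w, 5*(-5))*(-17))*(-1 - C) = (-5*(-17))*(-1 - 1*3) = 85*(-1 - 3) = 85*(-4) = -340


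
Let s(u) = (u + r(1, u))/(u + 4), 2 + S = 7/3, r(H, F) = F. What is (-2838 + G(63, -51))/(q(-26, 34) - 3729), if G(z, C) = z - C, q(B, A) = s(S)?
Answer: 35412/48475 ≈ 0.73052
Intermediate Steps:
S = ⅓ (S = -2 + 7/3 = ⅓ ≈ 0.33333)
s(u) = 2*u/(4 + u) (s(u) = (u + u)/(u + 4) = (2*u)/(4 + u) = 2*u/(4 + u))
q(B, A) = 2/13 (q(B, A) = 2*(⅓)/(4 + ⅓) = 2*(⅓)/(13/3) = 2*(⅓)*(3/13) = 2/13)
(-2838 + G(63, -51))/(q(-26, 34) - 3729) = (-2838 + (63 - 1*(-51)))/(2/13 - 3729) = (-2838 + (63 + 51))/(-48475/13) = (-2838 + 114)*(-13/48475) = -2724*(-13/48475) = 35412/48475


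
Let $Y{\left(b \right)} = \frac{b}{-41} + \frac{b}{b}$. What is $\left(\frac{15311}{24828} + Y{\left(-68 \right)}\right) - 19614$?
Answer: $- \frac{19962698069}{1017948} \approx -19611.0$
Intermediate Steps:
$Y{\left(b \right)} = 1 - \frac{b}{41}$ ($Y{\left(b \right)} = b \left(- \frac{1}{41}\right) + 1 = - \frac{b}{41} + 1 = 1 - \frac{b}{41}$)
$\left(\frac{15311}{24828} + Y{\left(-68 \right)}\right) - 19614 = \left(\frac{15311}{24828} + \left(1 - - \frac{68}{41}\right)\right) - 19614 = \left(15311 \cdot \frac{1}{24828} + \left(1 + \frac{68}{41}\right)\right) - 19614 = \left(\frac{15311}{24828} + \frac{109}{41}\right) - 19614 = \frac{3334003}{1017948} - 19614 = - \frac{19962698069}{1017948}$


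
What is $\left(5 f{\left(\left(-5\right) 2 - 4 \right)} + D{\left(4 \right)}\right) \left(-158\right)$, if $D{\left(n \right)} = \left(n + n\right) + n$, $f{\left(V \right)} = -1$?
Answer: $-1106$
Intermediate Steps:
$D{\left(n \right)} = 3 n$ ($D{\left(n \right)} = 2 n + n = 3 n$)
$\left(5 f{\left(\left(-5\right) 2 - 4 \right)} + D{\left(4 \right)}\right) \left(-158\right) = \left(5 \left(-1\right) + 3 \cdot 4\right) \left(-158\right) = \left(-5 + 12\right) \left(-158\right) = 7 \left(-158\right) = -1106$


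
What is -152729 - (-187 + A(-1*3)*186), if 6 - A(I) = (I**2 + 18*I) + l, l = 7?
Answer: -160726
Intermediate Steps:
A(I) = -1 - I**2 - 18*I (A(I) = 6 - ((I**2 + 18*I) + 7) = 6 - (7 + I**2 + 18*I) = 6 + (-7 - I**2 - 18*I) = -1 - I**2 - 18*I)
-152729 - (-187 + A(-1*3)*186) = -152729 - (-187 + (-1 - (-1*3)**2 - (-18)*3)*186) = -152729 - (-187 + (-1 - 1*(-3)**2 - 18*(-3))*186) = -152729 - (-187 + (-1 - 1*9 + 54)*186) = -152729 - (-187 + (-1 - 9 + 54)*186) = -152729 - (-187 + 44*186) = -152729 - (-187 + 8184) = -152729 - 1*7997 = -152729 - 7997 = -160726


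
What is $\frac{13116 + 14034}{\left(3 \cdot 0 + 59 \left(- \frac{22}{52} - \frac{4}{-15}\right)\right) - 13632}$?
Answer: $- \frac{10588500}{5320079} \approx -1.9903$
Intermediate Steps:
$\frac{13116 + 14034}{\left(3 \cdot 0 + 59 \left(- \frac{22}{52} - \frac{4}{-15}\right)\right) - 13632} = \frac{27150}{\left(0 + 59 \left(\left(-22\right) \frac{1}{52} - - \frac{4}{15}\right)\right) - 13632} = \frac{27150}{\left(0 + 59 \left(- \frac{11}{26} + \frac{4}{15}\right)\right) - 13632} = \frac{27150}{\left(0 + 59 \left(- \frac{61}{390}\right)\right) - 13632} = \frac{27150}{\left(0 - \frac{3599}{390}\right) - 13632} = \frac{27150}{- \frac{3599}{390} - 13632} = \frac{27150}{- \frac{5320079}{390}} = 27150 \left(- \frac{390}{5320079}\right) = - \frac{10588500}{5320079}$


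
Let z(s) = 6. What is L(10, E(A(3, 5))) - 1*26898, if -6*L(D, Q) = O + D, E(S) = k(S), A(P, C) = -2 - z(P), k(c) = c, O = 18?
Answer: -80708/3 ≈ -26903.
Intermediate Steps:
A(P, C) = -8 (A(P, C) = -2 - 1*6 = -2 - 6 = -8)
E(S) = S
L(D, Q) = -3 - D/6 (L(D, Q) = -(18 + D)/6 = -3 - D/6)
L(10, E(A(3, 5))) - 1*26898 = (-3 - ⅙*10) - 1*26898 = (-3 - 5/3) - 26898 = -14/3 - 26898 = -80708/3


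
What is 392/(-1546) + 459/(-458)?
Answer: -444575/354034 ≈ -1.2557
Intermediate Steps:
392/(-1546) + 459/(-458) = 392*(-1/1546) + 459*(-1/458) = -196/773 - 459/458 = -444575/354034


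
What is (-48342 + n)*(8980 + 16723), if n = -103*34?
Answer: -1332546332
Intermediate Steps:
n = -3502
(-48342 + n)*(8980 + 16723) = (-48342 - 3502)*(8980 + 16723) = -51844*25703 = -1332546332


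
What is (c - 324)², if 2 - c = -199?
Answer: 15129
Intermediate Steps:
c = 201 (c = 2 - 1*(-199) = 2 + 199 = 201)
(c - 324)² = (201 - 324)² = (-123)² = 15129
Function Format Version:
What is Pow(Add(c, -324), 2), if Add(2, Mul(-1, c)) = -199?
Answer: 15129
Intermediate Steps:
c = 201 (c = Add(2, Mul(-1, -199)) = Add(2, 199) = 201)
Pow(Add(c, -324), 2) = Pow(Add(201, -324), 2) = Pow(-123, 2) = 15129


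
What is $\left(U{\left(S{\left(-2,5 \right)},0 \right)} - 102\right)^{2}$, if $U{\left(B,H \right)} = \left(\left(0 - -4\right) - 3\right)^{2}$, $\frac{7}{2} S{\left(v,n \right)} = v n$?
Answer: $10201$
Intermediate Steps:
$S{\left(v,n \right)} = \frac{2 n v}{7}$ ($S{\left(v,n \right)} = \frac{2 v n}{7} = \frac{2 n v}{7}$)
$U{\left(B,H \right)} = 1$ ($U{\left(B,H \right)} = \left(\left(0 + 4\right) - 3\right)^{2} = \left(4 - 3\right)^{2} = 1^{2} = 1$)
$\left(U{\left(S{\left(-2,5 \right)},0 \right)} - 102\right)^{2} = \left(1 - 102\right)^{2} = \left(-101\right)^{2} = 10201$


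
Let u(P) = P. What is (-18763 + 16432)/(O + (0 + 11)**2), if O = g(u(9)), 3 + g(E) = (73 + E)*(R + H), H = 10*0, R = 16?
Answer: -2331/1430 ≈ -1.6301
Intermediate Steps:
H = 0
g(E) = 1165 + 16*E (g(E) = -3 + (73 + E)*(16 + 0) = -3 + (73 + E)*16 = -3 + (1168 + 16*E) = 1165 + 16*E)
O = 1309 (O = 1165 + 16*9 = 1165 + 144 = 1309)
(-18763 + 16432)/(O + (0 + 11)**2) = (-18763 + 16432)/(1309 + (0 + 11)**2) = -2331/(1309 + 11**2) = -2331/(1309 + 121) = -2331/1430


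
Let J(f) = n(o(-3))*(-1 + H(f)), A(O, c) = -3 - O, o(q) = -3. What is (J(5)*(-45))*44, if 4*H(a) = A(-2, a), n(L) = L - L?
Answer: 0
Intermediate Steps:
n(L) = 0
H(a) = -1/4 (H(a) = (-3 - 1*(-2))/4 = (-3 + 2)/4 = (1/4)*(-1) = -1/4)
J(f) = 0 (J(f) = 0*(-1 - 1/4) = 0*(-5/4) = 0)
(J(5)*(-45))*44 = (0*(-45))*44 = 0*44 = 0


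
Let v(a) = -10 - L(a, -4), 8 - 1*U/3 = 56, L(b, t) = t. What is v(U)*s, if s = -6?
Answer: 36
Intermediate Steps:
U = -144 (U = 24 - 3*56 = 24 - 168 = -144)
v(a) = -6 (v(a) = -10 - 1*(-4) = -10 + 4 = -6)
v(U)*s = -6*(-6) = 36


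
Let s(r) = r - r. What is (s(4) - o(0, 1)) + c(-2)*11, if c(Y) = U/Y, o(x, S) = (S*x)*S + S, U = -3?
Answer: 31/2 ≈ 15.500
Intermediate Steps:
s(r) = 0
o(x, S) = S + x*S² (o(x, S) = x*S² + S = S + x*S²)
c(Y) = -3/Y
(s(4) - o(0, 1)) + c(-2)*11 = (0 - (1 + 1*0)) - 3/(-2)*11 = (0 - (1 + 0)) - 3*(-½)*11 = (0 - 1) + (3/2)*11 = (0 - 1*1) + 33/2 = (0 - 1) + 33/2 = -1 + 33/2 = 31/2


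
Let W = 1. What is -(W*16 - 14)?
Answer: -2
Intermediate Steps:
-(W*16 - 14) = -(1*16 - 14) = -(16 - 14) = -1*2 = -2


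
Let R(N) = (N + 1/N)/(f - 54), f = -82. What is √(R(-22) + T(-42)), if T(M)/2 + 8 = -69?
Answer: I*√86072921/748 ≈ 12.403*I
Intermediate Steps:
T(M) = -154 (T(M) = -16 + 2*(-69) = -16 - 138 = -154)
R(N) = -N/136 - 1/(136*N) (R(N) = (N + 1/N)/(-82 - 54) = (N + 1/N)/(-136) = (N + 1/N)*(-1/136) = -N/136 - 1/(136*N))
√(R(-22) + T(-42)) = √((1/136)*(-1 - 1*(-22)²)/(-22) - 154) = √((1/136)*(-1/22)*(-1 - 1*484) - 154) = √((1/136)*(-1/22)*(-1 - 484) - 154) = √((1/136)*(-1/22)*(-485) - 154) = √(485/2992 - 154) = √(-460283/2992) = I*√86072921/748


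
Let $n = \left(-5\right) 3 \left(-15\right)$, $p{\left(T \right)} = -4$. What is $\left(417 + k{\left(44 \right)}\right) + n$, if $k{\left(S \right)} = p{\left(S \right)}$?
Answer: $638$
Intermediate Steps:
$n = 225$ ($n = \left(-15\right) \left(-15\right) = 225$)
$k{\left(S \right)} = -4$
$\left(417 + k{\left(44 \right)}\right) + n = \left(417 - 4\right) + 225 = 413 + 225 = 638$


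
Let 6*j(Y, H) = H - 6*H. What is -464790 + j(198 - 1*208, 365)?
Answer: -2790565/6 ≈ -4.6509e+5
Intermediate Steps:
j(Y, H) = -5*H/6 (j(Y, H) = (H - 6*H)/6 = (-5*H)/6 = -5*H/6)
-464790 + j(198 - 1*208, 365) = -464790 - ⅚*365 = -464790 - 1825/6 = -2790565/6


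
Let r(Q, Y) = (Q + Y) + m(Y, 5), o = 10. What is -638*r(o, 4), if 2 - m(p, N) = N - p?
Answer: -9570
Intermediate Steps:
m(p, N) = 2 + p - N (m(p, N) = 2 - (N - p) = 2 + (p - N) = 2 + p - N)
r(Q, Y) = -3 + Q + 2*Y (r(Q, Y) = (Q + Y) + (2 + Y - 1*5) = (Q + Y) + (2 + Y - 5) = (Q + Y) + (-3 + Y) = -3 + Q + 2*Y)
-638*r(o, 4) = -638*(-3 + 10 + 2*4) = -638*(-3 + 10 + 8) = -638*15 = -9570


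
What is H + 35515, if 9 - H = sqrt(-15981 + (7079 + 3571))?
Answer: 35524 - I*sqrt(5331) ≈ 35524.0 - 73.014*I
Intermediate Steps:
H = 9 - I*sqrt(5331) (H = 9 - sqrt(-15981 + (7079 + 3571)) = 9 - sqrt(-15981 + 10650) = 9 - sqrt(-5331) = 9 - I*sqrt(5331) ≈ 9.0 - 73.014*I)
H + 35515 = (9 - I*sqrt(5331)) + 35515 = 35524 - I*sqrt(5331)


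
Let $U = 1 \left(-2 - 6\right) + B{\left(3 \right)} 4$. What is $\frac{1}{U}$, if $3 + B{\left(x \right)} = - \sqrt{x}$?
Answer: $- \frac{5}{88} + \frac{\sqrt{3}}{88} \approx -0.037136$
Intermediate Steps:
$B{\left(x \right)} = -3 - \sqrt{x}$
$U = -20 - 4 \sqrt{3}$ ($U = 1 \left(-2 - 6\right) + \left(-3 - \sqrt{3}\right) 4 = 1 \left(-2 - 6\right) - \left(12 + 4 \sqrt{3}\right) = 1 \left(-8\right) - \left(12 + 4 \sqrt{3}\right) = -8 - \left(12 + 4 \sqrt{3}\right) = -20 - 4 \sqrt{3} \approx -26.928$)
$\frac{1}{U} = \frac{1}{-20 - 4 \sqrt{3}}$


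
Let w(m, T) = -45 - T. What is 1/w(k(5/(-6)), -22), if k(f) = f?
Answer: -1/23 ≈ -0.043478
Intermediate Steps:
1/w(k(5/(-6)), -22) = 1/(-45 - 1*(-22)) = 1/(-45 + 22) = 1/(-23) = -1/23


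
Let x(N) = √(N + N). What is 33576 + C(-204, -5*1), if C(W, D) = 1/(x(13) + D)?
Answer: 33581 + √26 ≈ 33586.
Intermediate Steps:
x(N) = √2*√N (x(N) = √(2*N) = √2*√N)
C(W, D) = 1/(D + √26) (C(W, D) = 1/(√2*√13 + D) = 1/(√26 + D) = 1/(D + √26))
33576 + C(-204, -5*1) = 33576 + 1/(-5*1 + √26) = 33576 + 1/(-5 + √26)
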